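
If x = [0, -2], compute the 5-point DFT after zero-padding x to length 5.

Original 2-point DFT: [-2, 2]
Zero-padded 5-point DFT provides frequency interpolation.

DFT_5([x, 0, ...]) = [-2, -0.6180+1.9021i, 1.6180+1.1756i, 1.6180-1.1756i, -0.6180-1.9021i]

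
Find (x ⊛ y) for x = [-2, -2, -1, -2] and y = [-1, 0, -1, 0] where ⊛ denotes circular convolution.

(x ⊛ y)[n] = Σ(m=0 to 3) x[m] · y[(n-m) mod 4]

Computing each output sample:
(x ⊛ y)[0] = 3
(x ⊛ y)[1] = 4
(x ⊛ y)[2] = 3
(x ⊛ y)[3] = 4

x ⊛ y = [3, 4, 3, 4]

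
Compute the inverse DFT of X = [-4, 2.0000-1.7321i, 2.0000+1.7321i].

x[n] = (1/3) Σ(k=0 to 2) X[k] · e^(2πikn/3)

Computing each x[n]:
x[0] = 0
x[1] = -1
x[2] = -3

x = [0, -1, -3]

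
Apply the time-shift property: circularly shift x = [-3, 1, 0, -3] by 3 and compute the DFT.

Time shift by 3: X_shifted[k] = ω_4^(3k) · X[k]
Shifted x = [1, 0, -3, -3]

DFT(x[n-3]) = [-5, 4-3i, 1, 4+3i]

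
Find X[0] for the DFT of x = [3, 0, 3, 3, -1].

X[0] = Σ(n=0 to 4) x[n] · ω_5^0 = Σ x[n]
= (3) + (0) + (3) + (3) + (-1)

X[0] = 8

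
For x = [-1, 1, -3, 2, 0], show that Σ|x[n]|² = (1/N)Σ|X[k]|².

Time domain:
Σ|x[n]|² = |-1|² + |1|² + |-3|² + |2|² + |0|² = 15.0000

Frequency domain:
(1/5)Σ|X[k]|² = (1/5)(|-1|² + |0.1180+1.9879i|² + |-2.1180-5.3431i|² + |-2.1180+5.3431i|² + |0.1180-1.9879i|²) = (1/5)·75.0000 = 15.0000

Both sides agree, confirming Parseval's theorem.

Σ|x[n]|² = (1/N)Σ|X[k]|² = 15.0000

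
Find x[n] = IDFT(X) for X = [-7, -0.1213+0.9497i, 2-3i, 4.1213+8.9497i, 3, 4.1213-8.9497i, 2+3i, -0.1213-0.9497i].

x[n] = (1/8) Σ(k=0 to 7) X[k] · e^(2πikn/8)

Computing each x[n]:
x[0] = 1
x[1] = -3
x[2] = 1
x[3] = -3
x[4] = -1
x[5] = 2
x[6] = -3
x[7] = -1

x = [1, -3, 1, -3, -1, 2, -3, -1]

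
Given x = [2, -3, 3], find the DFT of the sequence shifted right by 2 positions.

Time shift by 2: X_shifted[k] = ω_3^(2k) · X[k]
Shifted x = [-3, 3, 2]

DFT(x[n-2]) = [2, -5.5000-0.8660i, -5.5000+0.8660i]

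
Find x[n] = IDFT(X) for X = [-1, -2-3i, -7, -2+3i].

x[n] = (1/4) Σ(k=0 to 3) X[k] · e^(2πikn/4)

Computing each x[n]:
x[0] = -3
x[1] = 3
x[2] = -1
x[3] = 0

x = [-3, 3, -1, 0]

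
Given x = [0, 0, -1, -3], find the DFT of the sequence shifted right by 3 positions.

Time shift by 3: X_shifted[k] = ω_4^(3k) · X[k]
Shifted x = [0, -1, -3, 0]

DFT(x[n-3]) = [-4, 3+1i, -2, 3-1i]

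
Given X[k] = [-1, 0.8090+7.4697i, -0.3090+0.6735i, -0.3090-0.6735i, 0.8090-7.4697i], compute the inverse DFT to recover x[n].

x[n] = (1/5) Σ(k=0 to 4) X[k] · e^(2πikn/5)

Computing each x[n]:
x[0] = 0
x[1] = -3
x[2] = -2
x[3] = 1
x[4] = 3

x = [0, -3, -2, 1, 3]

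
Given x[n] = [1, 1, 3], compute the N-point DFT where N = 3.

X[k] = Σ(n=0 to 2) x[n] · ω_3^(nk)
where ω_3 = e^(-2πi/3)

Computing each X[k]:
X[0] = 5
X[1] = -1.0000+1.7321i
X[2] = -1.0000-1.7321i

X = [5, -1.0000+1.7321i, -1.0000-1.7321i]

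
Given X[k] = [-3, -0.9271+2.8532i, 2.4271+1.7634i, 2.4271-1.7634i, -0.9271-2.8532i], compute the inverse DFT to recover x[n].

x[n] = (1/5) Σ(k=0 to 4) X[k] · e^(2πikn/5)

Computing each x[n]:
x[0] = 0
x[1] = -3
x[2] = 0
x[3] = 0
x[4] = 0

x = [0, -3, 0, 0, 0]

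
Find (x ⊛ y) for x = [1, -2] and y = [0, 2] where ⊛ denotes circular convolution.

(x ⊛ y)[n] = Σ(m=0 to 1) x[m] · y[(n-m) mod 2]

Computing each output sample:
(x ⊛ y)[0] = -4
(x ⊛ y)[1] = 2

x ⊛ y = [-4, 2]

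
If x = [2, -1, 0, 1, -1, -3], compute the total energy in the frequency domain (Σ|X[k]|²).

Parseval: Σ|x[n]|² = (1/N)Σ|X[k]|², so Σ|X[k]|² = N·Σ|x[n]|² = 6·16.0000

Σ|X[k]|² = N·Σ|x[n]|² = 6·16.0000 = 96.0000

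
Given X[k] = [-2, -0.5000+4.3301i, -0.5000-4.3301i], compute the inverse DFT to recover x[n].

x[n] = (1/3) Σ(k=0 to 2) X[k] · e^(2πikn/3)

Computing each x[n]:
x[0] = -1
x[1] = -3
x[2] = 2

x = [-1, -3, 2]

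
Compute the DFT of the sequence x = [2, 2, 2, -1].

X[k] = Σ(n=0 to 3) x[n] · ω_4^(nk)
where ω_4 = e^(-2πi/4)

Computing each X[k]:
X[0] = 5
X[1] = -3i
X[2] = 3
X[3] = 3i

X = [5, -3i, 3, 3i]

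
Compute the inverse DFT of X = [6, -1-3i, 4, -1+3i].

x[n] = (1/4) Σ(k=0 to 3) X[k] · e^(2πikn/4)

Computing each x[n]:
x[0] = 2
x[1] = 2
x[2] = 3
x[3] = -1

x = [2, 2, 3, -1]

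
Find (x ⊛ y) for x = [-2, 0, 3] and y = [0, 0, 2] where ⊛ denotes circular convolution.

(x ⊛ y)[n] = Σ(m=0 to 2) x[m] · y[(n-m) mod 3]

Computing each output sample:
(x ⊛ y)[0] = 0
(x ⊛ y)[1] = 6
(x ⊛ y)[2] = -4

x ⊛ y = [0, 6, -4]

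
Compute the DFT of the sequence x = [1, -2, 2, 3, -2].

X[k] = Σ(n=0 to 4) x[n] · ω_5^(nk)
where ω_5 = e^(-2πi/5)

Computing each X[k]:
X[0] = 2
X[1] = -4.2812+0.5878i
X[2] = 5.7812-0.9511i
X[3] = 5.7812+0.9511i
X[4] = -4.2812-0.5878i

X = [2, -4.2812+0.5878i, 5.7812-0.9511i, 5.7812+0.9511i, -4.2812-0.5878i]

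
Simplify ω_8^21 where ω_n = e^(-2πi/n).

Since ω_8^8 = 1, powers reduce modulo 8.
21 mod 8 = 5
So ω_8^21 = ω_8^5 = e^(-2πi·5/8)

ω_8^21 = ω_8^5 = -0.7071+0.7071i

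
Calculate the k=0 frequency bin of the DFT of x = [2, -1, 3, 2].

X[0] = Σ(n=0 to 3) x[n] · ω_4^0 = Σ x[n]
= (2) + (-1) + (3) + (2)

X[0] = 6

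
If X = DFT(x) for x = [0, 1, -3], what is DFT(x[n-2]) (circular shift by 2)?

Time shift by 2: X_shifted[k] = ω_3^(2k) · X[k]
Shifted x = [1, -3, 0]

DFT(x[n-2]) = [-2, 2.5000+2.5981i, 2.5000-2.5981i]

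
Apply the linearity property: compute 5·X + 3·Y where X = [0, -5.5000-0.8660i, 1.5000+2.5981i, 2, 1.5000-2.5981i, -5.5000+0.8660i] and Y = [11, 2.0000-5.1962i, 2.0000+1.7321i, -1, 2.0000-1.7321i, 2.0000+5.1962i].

By linearity: DFT(5x + 3y) = 5·DFT(x) + 3·DFT(y)
= 5·[0, -5.5000-0.8660i, 1.5000+2.5981i, 2, 1.5000-2.5981i, -5.5000+0.8660i] + 3·[11, 2.0000-5.1962i, 2.0000+1.7321i, -1, 2.0000-1.7321i, 2.0000+5.1962i]

Computing element-wise:
Z[0] = 5·(0) + 3·(11) = 33
Z[1] = 5·(-5.5000-0.8660i) + 3·(2.0000-5.1962i) = -21.5000-19.9186i
Z[2] = 5·(1.5000+2.5981i) + 3·(2.0000+1.7321i) = 13.5000+18.1868i
Z[3] = 5·(2) + 3·(-1) = 7
Z[4] = 5·(1.5000-2.5981i) + 3·(2.0000-1.7321i) = 13.5000-18.1868i
Z[5] = 5·(-5.5000+0.8660i) + 3·(2.0000+5.1962i) = -21.5000+19.9186i

DFT(5x + 3y) = 5·X + 3·Y = [33, -21.5000-19.9186i, 13.5000+18.1868i, 7, 13.5000-18.1868i, -21.5000+19.9186i]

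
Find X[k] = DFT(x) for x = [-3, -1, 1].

X[k] = Σ(n=0 to 2) x[n] · ω_3^(nk)
where ω_3 = e^(-2πi/3)

Computing each X[k]:
X[0] = -3
X[1] = -3.0000+1.7321i
X[2] = -3.0000-1.7321i

X = [-3, -3.0000+1.7321i, -3.0000-1.7321i]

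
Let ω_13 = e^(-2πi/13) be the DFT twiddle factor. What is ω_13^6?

ω_13^6 = e^(-2πi·6/13)
= cos(-2π·6/13) + i·sin(-2π·6/13)
= cos(-12π/13) + i·sin(-12π/13)

ω_13^6 = cos(-12π/13) + i·sin(-12π/13) = -0.9709-0.2393i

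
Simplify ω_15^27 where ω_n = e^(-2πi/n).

Since ω_15^15 = 1, powers reduce modulo 15.
27 mod 15 = 12
So ω_15^27 = ω_15^12 = e^(-2πi·12/15)

ω_15^27 = ω_15^12 = 0.3090+0.9511i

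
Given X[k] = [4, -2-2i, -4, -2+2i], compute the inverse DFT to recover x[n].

x[n] = (1/4) Σ(k=0 to 3) X[k] · e^(2πikn/4)

Computing each x[n]:
x[0] = -1
x[1] = 3
x[2] = 1
x[3] = 1

x = [-1, 3, 1, 1]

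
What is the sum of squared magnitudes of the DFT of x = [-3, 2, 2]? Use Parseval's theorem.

Parseval: Σ|x[n]|² = (1/N)Σ|X[k]|², so Σ|X[k]|² = N·Σ|x[n]|² = 3·17.0000

Σ|X[k]|² = N·Σ|x[n]|² = 3·17.0000 = 51.0000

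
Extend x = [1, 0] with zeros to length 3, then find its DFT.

Original 2-point DFT: [1, 1]
Zero-padded 3-point DFT provides frequency interpolation.

DFT_3([x, 0, ...]) = [1, 1, 1]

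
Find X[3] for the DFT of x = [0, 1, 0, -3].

X[3] = Σ(n=0 to 3) x[n] · ω_4^(3n) where ω_4 = e^(-2πi/4)
= (0)·ω_4^0 + (1)·ω_4^3 + (0)·ω_4^6 + (-3)·ω_4^9

X[3] = 4i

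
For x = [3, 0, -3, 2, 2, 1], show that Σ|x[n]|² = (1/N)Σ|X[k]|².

Time domain:
Σ|x[n]|² = |3|² + |0|² + |-3|² + |2|² + |2|² + |1|² = 27.0000

Frequency domain:
(1/6)Σ|X[k]|² = (1/6)(|5|² + |2.0000+5.1962i|² + |5.0000-3.4641i|² + |-1|² + |5.0000+3.4641i|² + |2.0000-5.1962i|²) = (1/6)·162.0000 = 27.0000

Both sides agree, confirming Parseval's theorem.

Σ|x[n]|² = (1/N)Σ|X[k]|² = 27.0000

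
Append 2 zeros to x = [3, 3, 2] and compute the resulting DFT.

Original 3-point DFT: [8, 0.5000-0.8660i, 0.5000+0.8660i]
Zero-padded 5-point DFT provides frequency interpolation.

DFT_5([x, 0, ...]) = [8, 2.3090-4.0287i, 1.1910+0.1388i, 1.1910-0.1388i, 2.3090+4.0287i]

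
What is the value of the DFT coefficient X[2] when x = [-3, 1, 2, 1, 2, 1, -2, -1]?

X[2] = Σ(n=0 to 7) x[n] · ω_8^(2n) where ω_8 = e^(-2πi/8)
= (-3)·ω_8^0 + (1)·ω_8^2 + (2)·ω_8^4 + (1)·ω_8^6 + (2)·ω_8^8 + (1)·ω_8^10 + (-2)·ω_8^12 + (-1)·ω_8^14

X[2] = -1-2i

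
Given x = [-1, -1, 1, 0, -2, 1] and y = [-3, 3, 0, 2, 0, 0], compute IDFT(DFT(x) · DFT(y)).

(x ⊛ y)[n] = Σ(m=0 to 5) x[m] · y[(n-m) mod 6]

Computing each output sample:
(x ⊛ y)[0] = 6
(x ⊛ y)[1] = -4
(x ⊛ y)[2] = -4
(x ⊛ y)[3] = 1
(x ⊛ y)[4] = 4
(x ⊛ y)[5] = -7

x ⊛ y = [6, -4, -4, 1, 4, -7]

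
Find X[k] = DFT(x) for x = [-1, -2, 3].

X[k] = Σ(n=0 to 2) x[n] · ω_3^(nk)
where ω_3 = e^(-2πi/3)

Computing each X[k]:
X[0] = 0
X[1] = -1.5000+4.3301i
X[2] = -1.5000-4.3301i

X = [0, -1.5000+4.3301i, -1.5000-4.3301i]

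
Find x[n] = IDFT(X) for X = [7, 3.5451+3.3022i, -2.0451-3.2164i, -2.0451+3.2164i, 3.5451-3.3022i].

x[n] = (1/5) Σ(k=0 to 4) X[k] · e^(2πikn/5)

Computing each x[n]:
x[0] = 2
x[1] = 2
x[2] = -2
x[3] = 2
x[4] = 3

x = [2, 2, -2, 2, 3]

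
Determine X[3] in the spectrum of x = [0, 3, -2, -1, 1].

X[3] = Σ(n=0 to 4) x[n] · ω_5^(3n) where ω_5 = e^(-2πi/5)
= (0)·ω_5^0 + (3)·ω_5^3 + (-2)·ω_5^6 + (-1)·ω_5^9 + (1)·ω_5^12

X[3] = -4.1631+2.1266i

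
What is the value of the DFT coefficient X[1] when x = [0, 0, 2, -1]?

X[1] = Σ(n=0 to 3) x[n] · ω_4^(1n) where ω_4 = e^(-2πi/4)
= (0)·ω_4^0 + (0)·ω_4^1 + (2)·ω_4^2 + (-1)·ω_4^3

X[1] = -2-1i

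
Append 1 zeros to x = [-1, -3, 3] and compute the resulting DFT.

Original 3-point DFT: [-1, -1.0000+5.1962i, -1.0000-5.1962i]
Zero-padded 4-point DFT provides frequency interpolation.

DFT_4([x, 0, ...]) = [-1, -4+3i, 5, -4-3i]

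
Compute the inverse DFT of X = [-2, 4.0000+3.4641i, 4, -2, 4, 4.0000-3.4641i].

x[n] = (1/6) Σ(k=0 to 5) X[k] · e^(2πikn/6)

Computing each x[n]:
x[0] = 2
x[1] = -1
x[2] = -3
x[3] = 0
x[4] = -1
x[5] = 1

x = [2, -1, -3, 0, -1, 1]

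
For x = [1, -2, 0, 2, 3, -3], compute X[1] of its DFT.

X[1] = Σ(n=0 to 5) x[n] · ω_6^(1n) where ω_6 = e^(-2πi/6)
= (1)·ω_6^0 + (-2)·ω_6^1 + (0)·ω_6^2 + (2)·ω_6^3 + (3)·ω_6^4 + (-3)·ω_6^5

X[1] = -5.0000+1.7321i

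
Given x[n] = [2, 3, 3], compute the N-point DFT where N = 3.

X[k] = Σ(n=0 to 2) x[n] · ω_3^(nk)
where ω_3 = e^(-2πi/3)

Computing each X[k]:
X[0] = 8
X[1] = -1
X[2] = -1

X = [8, -1, -1]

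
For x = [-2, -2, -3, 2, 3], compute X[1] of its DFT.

X[1] = Σ(n=0 to 4) x[n] · ω_5^(1n) where ω_5 = e^(-2πi/5)
= (-2)·ω_5^0 + (-2)·ω_5^1 + (-3)·ω_5^2 + (2)·ω_5^3 + (3)·ω_5^4

X[1] = -0.8820+7.6942i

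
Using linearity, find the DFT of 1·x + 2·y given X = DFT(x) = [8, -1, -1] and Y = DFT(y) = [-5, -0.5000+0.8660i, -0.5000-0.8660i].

By linearity: DFT(1x + 2y) = 1·DFT(x) + 2·DFT(y)
= 1·[8, -1, -1] + 2·[-5, -0.5000+0.8660i, -0.5000-0.8660i]

Computing element-wise:
Z[0] = 1·(8) + 2·(-5) = -2
Z[1] = 1·(-1) + 2·(-0.5000+0.8660i) = -2.0000+1.7320i
Z[2] = 1·(-1) + 2·(-0.5000-0.8660i) = -2.0000-1.7320i

DFT(1x + 2y) = 1·X + 2·Y = [-2, -2.0000+1.7320i, -2.0000-1.7320i]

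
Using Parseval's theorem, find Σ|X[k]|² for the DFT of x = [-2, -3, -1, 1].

Parseval: Σ|x[n]|² = (1/N)Σ|X[k]|², so Σ|X[k]|² = N·Σ|x[n]|² = 4·15.0000

Σ|X[k]|² = N·Σ|x[n]|² = 4·15.0000 = 60.0000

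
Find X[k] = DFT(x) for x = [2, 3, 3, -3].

X[k] = Σ(n=0 to 3) x[n] · ω_4^(nk)
where ω_4 = e^(-2πi/4)

Computing each X[k]:
X[0] = 5
X[1] = -1-6i
X[2] = 5
X[3] = -1+6i

X = [5, -1-6i, 5, -1+6i]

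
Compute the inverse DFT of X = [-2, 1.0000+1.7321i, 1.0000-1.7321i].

x[n] = (1/3) Σ(k=0 to 2) X[k] · e^(2πikn/3)

Computing each x[n]:
x[0] = 0
x[1] = -2
x[2] = 0

x = [0, -2, 0]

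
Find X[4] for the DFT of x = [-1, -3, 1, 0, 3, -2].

X[4] = Σ(n=0 to 5) x[n] · ω_6^(4n) where ω_6 = e^(-2πi/6)
= (-1)·ω_6^0 + (-3)·ω_6^4 + (1)·ω_6^8 + (0)·ω_6^12 + (3)·ω_6^16 + (-2)·ω_6^20

X[4] = -0.5000+0.8660i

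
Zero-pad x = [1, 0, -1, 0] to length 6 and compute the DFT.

Original 4-point DFT: [0, 2, 0, 2]
Zero-padded 6-point DFT provides frequency interpolation.

DFT_6([x, 0, ...]) = [0, 1.5000+0.8660i, 1.5000-0.8660i, 0, 1.5000+0.8660i, 1.5000-0.8660i]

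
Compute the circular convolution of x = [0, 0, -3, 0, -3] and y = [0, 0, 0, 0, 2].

(x ⊛ y)[n] = Σ(m=0 to 4) x[m] · y[(n-m) mod 5]

Computing each output sample:
(x ⊛ y)[0] = 0
(x ⊛ y)[1] = -6
(x ⊛ y)[2] = 0
(x ⊛ y)[3] = -6
(x ⊛ y)[4] = 0

x ⊛ y = [0, -6, 0, -6, 0]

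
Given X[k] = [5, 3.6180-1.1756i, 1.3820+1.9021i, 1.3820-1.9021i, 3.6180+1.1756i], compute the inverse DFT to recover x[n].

x[n] = (1/5) Σ(k=0 to 4) X[k] · e^(2πikn/5)

Computing each x[n]:
x[0] = 3
x[1] = 1
x[2] = 1
x[3] = -1
x[4] = 1

x = [3, 1, 1, -1, 1]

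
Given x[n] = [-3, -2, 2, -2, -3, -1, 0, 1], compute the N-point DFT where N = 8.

X[k] = Σ(n=0 to 7) x[n] · ω_8^(nk)
where ω_8 = e^(-2πi/8)

Computing each X[k]:
X[0] = -8
X[1] = 1.4142+0.8284i
X[2] = -8+2i
X[3] = -1.4142+4.8284i
X[4] = 0
X[5] = -1.4142-4.8284i
X[6] = -8-2i
X[7] = 1.4142-0.8284i

X = [-8, 1.4142+0.8284i, -8+2i, -1.4142+4.8284i, 0, -1.4142-4.8284i, -8-2i, 1.4142-0.8284i]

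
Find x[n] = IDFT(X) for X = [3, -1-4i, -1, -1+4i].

x[n] = (1/4) Σ(k=0 to 3) X[k] · e^(2πikn/4)

Computing each x[n]:
x[0] = 0
x[1] = 3
x[2] = 1
x[3] = -1

x = [0, 3, 1, -1]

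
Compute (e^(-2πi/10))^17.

Since ω_10^10 = 1, powers reduce modulo 10.
17 mod 10 = 7
So ω_10^17 = ω_10^7 = e^(-2πi·7/10)

ω_10^17 = ω_10^7 = -0.3090+0.9511i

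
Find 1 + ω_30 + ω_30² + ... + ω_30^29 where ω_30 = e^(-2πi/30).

Sum of all nth roots of unity equals 0 for n > 1 (geometric series with r ≠ 1).

0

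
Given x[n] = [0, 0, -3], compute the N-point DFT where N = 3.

X[k] = Σ(n=0 to 2) x[n] · ω_3^(nk)
where ω_3 = e^(-2πi/3)

Computing each X[k]:
X[0] = -3
X[1] = 1.5000-2.5981i
X[2] = 1.5000+2.5981i

X = [-3, 1.5000-2.5981i, 1.5000+2.5981i]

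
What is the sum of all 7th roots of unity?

Sum of all nth roots of unity equals 0 for n > 1 (geometric series with r ≠ 1).

0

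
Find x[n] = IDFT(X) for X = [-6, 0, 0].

x[n] = (1/3) Σ(k=0 to 2) X[k] · e^(2πikn/3)

Computing each x[n]:
x[0] = -2
x[1] = -2
x[2] = -2

x = [-2, -2, -2]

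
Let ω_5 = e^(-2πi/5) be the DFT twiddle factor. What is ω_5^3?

ω_5^3 = e^(-2πi·3/5)
= cos(-2π·3/5) + i·sin(-2π·3/5)
= cos(-6π/5) + i·sin(-6π/5)

ω_5^3 = cos(-6π/5) + i·sin(-6π/5) = -0.8090+0.5878i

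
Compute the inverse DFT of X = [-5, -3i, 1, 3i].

x[n] = (1/4) Σ(k=0 to 3) X[k] · e^(2πikn/4)

Computing each x[n]:
x[0] = -1
x[1] = 0
x[2] = -1
x[3] = -3

x = [-1, 0, -1, -3]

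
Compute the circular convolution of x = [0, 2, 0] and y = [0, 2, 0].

(x ⊛ y)[n] = Σ(m=0 to 2) x[m] · y[(n-m) mod 3]

Computing each output sample:
(x ⊛ y)[0] = 0
(x ⊛ y)[1] = 0
(x ⊛ y)[2] = 4

x ⊛ y = [0, 0, 4]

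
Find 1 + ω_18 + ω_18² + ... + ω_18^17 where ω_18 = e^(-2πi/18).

Sum of all nth roots of unity equals 0 for n > 1 (geometric series with r ≠ 1).

0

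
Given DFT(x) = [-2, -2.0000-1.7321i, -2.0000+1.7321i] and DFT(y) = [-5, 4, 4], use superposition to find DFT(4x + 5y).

By linearity: DFT(4x + 5y) = 4·DFT(x) + 5·DFT(y)
= 4·[-2, -2.0000-1.7321i, -2.0000+1.7321i] + 5·[-5, 4, 4]

Computing element-wise:
Z[0] = 4·(-2) + 5·(-5) = -33
Z[1] = 4·(-2.0000-1.7321i) + 5·(4) = 12.0000-6.9284i
Z[2] = 4·(-2.0000+1.7321i) + 5·(4) = 12.0000+6.9284i

DFT(4x + 5y) = 4·X + 5·Y = [-33, 12.0000-6.9284i, 12.0000+6.9284i]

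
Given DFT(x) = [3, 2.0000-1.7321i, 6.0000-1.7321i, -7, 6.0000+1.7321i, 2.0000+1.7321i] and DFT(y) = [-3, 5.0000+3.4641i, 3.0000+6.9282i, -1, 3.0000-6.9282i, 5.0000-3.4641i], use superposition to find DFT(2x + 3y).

By linearity: DFT(2x + 3y) = 2·DFT(x) + 3·DFT(y)
= 2·[3, 2.0000-1.7321i, 6.0000-1.7321i, -7, 6.0000+1.7321i, 2.0000+1.7321i] + 3·[-3, 5.0000+3.4641i, 3.0000+6.9282i, -1, 3.0000-6.9282i, 5.0000-3.4641i]

Computing element-wise:
Z[0] = 2·(3) + 3·(-3) = -3
Z[1] = 2·(2.0000-1.7321i) + 3·(5.0000+3.4641i) = 19.0000+6.9281i
Z[2] = 2·(6.0000-1.7321i) + 3·(3.0000+6.9282i) = 21.0000+17.3204i
Z[3] = 2·(-7) + 3·(-1) = -17
Z[4] = 2·(6.0000+1.7321i) + 3·(3.0000-6.9282i) = 21.0000-17.3204i
Z[5] = 2·(2.0000+1.7321i) + 3·(5.0000-3.4641i) = 19.0000-6.9281i

DFT(2x + 3y) = 2·X + 3·Y = [-3, 19.0000+6.9281i, 21.0000+17.3204i, -17, 21.0000-17.3204i, 19.0000-6.9281i]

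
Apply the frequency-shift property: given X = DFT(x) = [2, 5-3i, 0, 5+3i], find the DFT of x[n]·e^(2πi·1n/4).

Modulation property: DFT(ω_4^(-1n)·x[n]) = X[(k-1) mod 4], so circularly shift X by 1 positions.

X[k-1] = [5+3i, 2, 5-3i, 0]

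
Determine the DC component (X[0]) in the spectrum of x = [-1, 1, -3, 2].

X[0] = Σ(n=0 to 3) x[n] · ω_4^0 = Σ x[n]
= (-1) + (1) + (-3) + (2)

X[0] = -1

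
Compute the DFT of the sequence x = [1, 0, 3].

X[k] = Σ(n=0 to 2) x[n] · ω_3^(nk)
where ω_3 = e^(-2πi/3)

Computing each X[k]:
X[0] = 4
X[1] = -0.5000+2.5981i
X[2] = -0.5000-2.5981i

X = [4, -0.5000+2.5981i, -0.5000-2.5981i]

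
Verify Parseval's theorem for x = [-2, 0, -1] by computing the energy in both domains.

Time domain:
Σ|x[n]|² = |-2|² + |0|² + |-1|² = 5.0000

Frequency domain:
(1/3)Σ|X[k]|² = (1/3)(|-3|² + |-1.5000-0.8660i|² + |-1.5000+0.8660i|²) = (1/3)·15.0000 = 5.0000

Both sides agree, confirming Parseval's theorem.

Σ|x[n]|² = (1/N)Σ|X[k]|² = 5.0000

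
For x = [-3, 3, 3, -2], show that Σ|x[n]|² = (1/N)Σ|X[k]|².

Time domain:
Σ|x[n]|² = |-3|² + |3|² + |3|² + |-2|² = 31.0000

Frequency domain:
(1/4)Σ|X[k]|² = (1/4)(|1|² + |-6-5i|² + |-1|² + |-6+5i|²) = (1/4)·124.0000 = 31.0000

Both sides agree, confirming Parseval's theorem.

Σ|x[n]|² = (1/N)Σ|X[k]|² = 31.0000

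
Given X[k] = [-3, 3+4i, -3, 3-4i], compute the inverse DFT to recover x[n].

x[n] = (1/4) Σ(k=0 to 3) X[k] · e^(2πikn/4)

Computing each x[n]:
x[0] = 0
x[1] = -2
x[2] = -3
x[3] = 2

x = [0, -2, -3, 2]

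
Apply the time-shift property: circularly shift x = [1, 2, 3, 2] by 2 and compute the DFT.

Time shift by 2: X_shifted[k] = ω_4^(2k) · X[k]
Shifted x = [3, 2, 1, 2]

DFT(x[n-2]) = [8, 2, 0, 2]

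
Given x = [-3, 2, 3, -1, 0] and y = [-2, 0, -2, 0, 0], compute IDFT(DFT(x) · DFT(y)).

(x ⊛ y)[n] = Σ(m=0 to 4) x[m] · y[(n-m) mod 5]

Computing each output sample:
(x ⊛ y)[0] = 8
(x ⊛ y)[1] = -4
(x ⊛ y)[2] = 0
(x ⊛ y)[3] = -2
(x ⊛ y)[4] = -6

x ⊛ y = [8, -4, 0, -2, -6]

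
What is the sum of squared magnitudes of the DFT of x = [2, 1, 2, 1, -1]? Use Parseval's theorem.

Parseval: Σ|x[n]|² = (1/N)Σ|X[k]|², so Σ|X[k]|² = N·Σ|x[n]|² = 5·11.0000

Σ|X[k]|² = N·Σ|x[n]|² = 5·11.0000 = 55.0000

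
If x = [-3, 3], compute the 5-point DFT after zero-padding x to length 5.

Original 2-point DFT: [0, -6]
Zero-padded 5-point DFT provides frequency interpolation.

DFT_5([x, 0, ...]) = [0, -2.0729-2.8532i, -5.4271-1.7634i, -5.4271+1.7634i, -2.0729+2.8532i]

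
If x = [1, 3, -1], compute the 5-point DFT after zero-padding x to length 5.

Original 3-point DFT: [3, -3.4641i, 3.4641i]
Zero-padded 5-point DFT provides frequency interpolation.

DFT_5([x, 0, ...]) = [3, 2.7361-2.2654i, -1.7361-2.7144i, -1.7361+2.7144i, 2.7361+2.2654i]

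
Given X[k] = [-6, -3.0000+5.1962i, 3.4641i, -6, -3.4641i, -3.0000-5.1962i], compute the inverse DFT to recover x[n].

x[n] = (1/6) Σ(k=0 to 5) X[k] · e^(2πikn/6)

Computing each x[n]:
x[0] = -3
x[1] = -3
x[2] = -2
x[3] = 1
x[4] = -1
x[5] = 2

x = [-3, -3, -2, 1, -1, 2]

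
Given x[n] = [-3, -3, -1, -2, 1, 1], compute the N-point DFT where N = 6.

X[k] = Σ(n=0 to 5) x[n] · ω_6^(nk)
where ω_6 = e^(-2πi/6)

Computing each X[k]:
X[0] = -7
X[1] = -2.0000+5.1962i
X[2] = -4.0000+1.7321i
X[3] = 1
X[4] = -4.0000-1.7321i
X[5] = -2.0000-5.1962i

X = [-7, -2.0000+5.1962i, -4.0000+1.7321i, 1, -4.0000-1.7321i, -2.0000-5.1962i]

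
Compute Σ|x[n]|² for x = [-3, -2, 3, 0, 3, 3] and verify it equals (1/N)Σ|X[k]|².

Time domain:
Σ|x[n]|² = |-3|² + |-2|² + |3|² + |0|² + |3|² + |3|² = 40.0000

Frequency domain:
(1/6)Σ|X[k]|² = (1/6)(|4|² + |-5.5000+4.3301i|² + |-6.5000+4.3301i|² + |2|² + |-6.5000-4.3301i|² + |-5.5000-4.3301i|²) = (1/6)·240.0000 = 40.0000

Both sides agree, confirming Parseval's theorem.

Σ|x[n]|² = (1/N)Σ|X[k]|² = 40.0000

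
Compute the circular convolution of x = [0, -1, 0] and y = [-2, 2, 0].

(x ⊛ y)[n] = Σ(m=0 to 2) x[m] · y[(n-m) mod 3]

Computing each output sample:
(x ⊛ y)[0] = 0
(x ⊛ y)[1] = 2
(x ⊛ y)[2] = -2

x ⊛ y = [0, 2, -2]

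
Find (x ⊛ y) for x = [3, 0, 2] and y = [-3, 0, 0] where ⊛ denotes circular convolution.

(x ⊛ y)[n] = Σ(m=0 to 2) x[m] · y[(n-m) mod 3]

Computing each output sample:
(x ⊛ y)[0] = -9
(x ⊛ y)[1] = 0
(x ⊛ y)[2] = -6

x ⊛ y = [-9, 0, -6]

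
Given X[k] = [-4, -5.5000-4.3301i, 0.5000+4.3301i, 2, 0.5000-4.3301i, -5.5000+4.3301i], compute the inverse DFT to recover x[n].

x[n] = (1/6) Σ(k=0 to 5) X[k] · e^(2πikn/6)

Computing each x[n]:
x[0] = -2
x[1] = -2
x[2] = 3
x[3] = 1
x[4] = -2
x[5] = -2

x = [-2, -2, 3, 1, -2, -2]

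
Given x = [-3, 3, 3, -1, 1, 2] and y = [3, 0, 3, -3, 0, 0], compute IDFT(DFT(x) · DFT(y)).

(x ⊛ y)[n] = Σ(m=0 to 5) x[m] · y[(n-m) mod 6]

Computing each output sample:
(x ⊛ y)[0] = -3
(x ⊛ y)[1] = 12
(x ⊛ y)[2] = -6
(x ⊛ y)[3] = 15
(x ⊛ y)[4] = 3
(x ⊛ y)[5] = -6

x ⊛ y = [-3, 12, -6, 15, 3, -6]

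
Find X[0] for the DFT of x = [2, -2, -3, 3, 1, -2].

X[0] = Σ(n=0 to 5) x[n] · ω_6^0 = Σ x[n]
= (2) + (-2) + (-3) + (3) + (1) + (-2)

X[0] = -1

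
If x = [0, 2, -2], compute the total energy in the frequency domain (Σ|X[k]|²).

Parseval: Σ|x[n]|² = (1/N)Σ|X[k]|², so Σ|X[k]|² = N·Σ|x[n]|² = 3·8.0000

Σ|X[k]|² = N·Σ|x[n]|² = 3·8.0000 = 24.0000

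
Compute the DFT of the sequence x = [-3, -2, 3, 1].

X[k] = Σ(n=0 to 3) x[n] · ω_4^(nk)
where ω_4 = e^(-2πi/4)

Computing each X[k]:
X[0] = -1
X[1] = -6+3i
X[2] = 1
X[3] = -6-3i

X = [-1, -6+3i, 1, -6-3i]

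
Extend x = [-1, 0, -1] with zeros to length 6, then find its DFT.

Original 3-point DFT: [-2, -0.5000-0.8660i, -0.5000+0.8660i]
Zero-padded 6-point DFT provides frequency interpolation.

DFT_6([x, 0, ...]) = [-2, -0.5000+0.8660i, -0.5000-0.8660i, -2, -0.5000+0.8660i, -0.5000-0.8660i]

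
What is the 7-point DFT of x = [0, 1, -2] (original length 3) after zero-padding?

Original 3-point DFT: [-1, 0.5000-2.5981i, 0.5000+2.5981i]
Zero-padded 7-point DFT provides frequency interpolation.

DFT_7([x, 0, ...]) = [-1, 1.0685+1.1680i, 1.5794-1.8427i, -2.1479-1.9975i, -2.1479+1.9975i, 1.5794+1.8427i, 1.0685-1.1680i]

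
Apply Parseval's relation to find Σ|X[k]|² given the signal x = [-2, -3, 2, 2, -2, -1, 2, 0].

Parseval: Σ|x[n]|² = (1/N)Σ|X[k]|², so Σ|X[k]|² = N·Σ|x[n]|² = 8·30.0000

Σ|X[k]|² = N·Σ|x[n]|² = 8·30.0000 = 240.0000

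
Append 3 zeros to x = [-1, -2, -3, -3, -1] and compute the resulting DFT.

Original 5-point DFT: [-10, 2.9271+0.9511i, -0.4271+0.5878i, -0.4271-0.5878i, 2.9271-0.9511i]
Zero-padded 8-point DFT provides frequency interpolation.

DFT_8([x, 0, ...]) = [-10, 0.7071+6.5355i, 1-1i, -0.7071+0.5355i, 0, -0.7071-0.5355i, 1+1i, 0.7071-6.5355i]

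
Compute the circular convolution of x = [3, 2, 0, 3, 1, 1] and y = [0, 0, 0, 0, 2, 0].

(x ⊛ y)[n] = Σ(m=0 to 5) x[m] · y[(n-m) mod 6]

Computing each output sample:
(x ⊛ y)[0] = 0
(x ⊛ y)[1] = 6
(x ⊛ y)[2] = 2
(x ⊛ y)[3] = 2
(x ⊛ y)[4] = 6
(x ⊛ y)[5] = 4

x ⊛ y = [0, 6, 2, 2, 6, 4]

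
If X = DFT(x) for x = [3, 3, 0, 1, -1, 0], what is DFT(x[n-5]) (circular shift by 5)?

Time shift by 5: X_shifted[k] = ω_6^(5k) · X[k]
Shifted x = [3, 0, 1, -1, 0, 3]

DFT(x[n-5]) = [6, 5.0000+1.7321i, 3.4641i, 2, -3.4641i, 5.0000-1.7321i]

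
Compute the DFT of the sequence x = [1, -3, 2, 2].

X[k] = Σ(n=0 to 3) x[n] · ω_4^(nk)
where ω_4 = e^(-2πi/4)

Computing each X[k]:
X[0] = 2
X[1] = -1+5i
X[2] = 4
X[3] = -1-5i

X = [2, -1+5i, 4, -1-5i]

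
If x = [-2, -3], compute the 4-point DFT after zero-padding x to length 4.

Original 2-point DFT: [-5, 1]
Zero-padded 4-point DFT provides frequency interpolation.

DFT_4([x, 0, ...]) = [-5, -2+3i, 1, -2-3i]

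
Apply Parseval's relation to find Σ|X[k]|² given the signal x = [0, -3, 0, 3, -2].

Parseval: Σ|x[n]|² = (1/N)Σ|X[k]|², so Σ|X[k]|² = N·Σ|x[n]|² = 5·22.0000

Σ|X[k]|² = N·Σ|x[n]|² = 5·22.0000 = 110.0000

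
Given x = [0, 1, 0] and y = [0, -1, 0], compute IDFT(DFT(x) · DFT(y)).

(x ⊛ y)[n] = Σ(m=0 to 2) x[m] · y[(n-m) mod 3]

Computing each output sample:
(x ⊛ y)[0] = 0
(x ⊛ y)[1] = 0
(x ⊛ y)[2] = -1

x ⊛ y = [0, 0, -1]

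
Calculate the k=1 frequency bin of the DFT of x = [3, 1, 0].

X[1] = Σ(n=0 to 2) x[n] · ω_3^(1n) where ω_3 = e^(-2πi/3)
= (3)·ω_3^0 + (1)·ω_3^1 + (0)·ω_3^2

X[1] = 2.5000-0.8660i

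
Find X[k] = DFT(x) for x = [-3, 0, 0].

X[k] = Σ(n=0 to 2) x[n] · ω_3^(nk)
where ω_3 = e^(-2πi/3)

Computing each X[k]:
X[0] = -3
X[1] = -3
X[2] = -3

X = [-3, -3, -3]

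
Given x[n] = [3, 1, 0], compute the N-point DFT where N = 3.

X[k] = Σ(n=0 to 2) x[n] · ω_3^(nk)
where ω_3 = e^(-2πi/3)

Computing each X[k]:
X[0] = 4
X[1] = 2.5000-0.8660i
X[2] = 2.5000+0.8660i

X = [4, 2.5000-0.8660i, 2.5000+0.8660i]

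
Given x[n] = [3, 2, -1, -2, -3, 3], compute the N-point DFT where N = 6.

X[k] = Σ(n=0 to 5) x[n] · ω_6^(nk)
where ω_6 = e^(-2πi/6)

Computing each X[k]:
X[0] = 2
X[1] = 9.5000-0.8660i
X[2] = 0.5000+2.5981i
X[3] = -4
X[4] = 0.5000-2.5981i
X[5] = 9.5000+0.8660i

X = [2, 9.5000-0.8660i, 0.5000+2.5981i, -4, 0.5000-2.5981i, 9.5000+0.8660i]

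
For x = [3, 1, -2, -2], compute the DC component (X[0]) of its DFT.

X[0] = Σ(n=0 to 3) x[n] · ω_4^0 = Σ x[n]
= (3) + (1) + (-2) + (-2)

X[0] = 0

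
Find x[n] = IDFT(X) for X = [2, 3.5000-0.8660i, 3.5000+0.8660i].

x[n] = (1/3) Σ(k=0 to 2) X[k] · e^(2πikn/3)

Computing each x[n]:
x[0] = 3
x[1] = 0
x[2] = -1

x = [3, 0, -1]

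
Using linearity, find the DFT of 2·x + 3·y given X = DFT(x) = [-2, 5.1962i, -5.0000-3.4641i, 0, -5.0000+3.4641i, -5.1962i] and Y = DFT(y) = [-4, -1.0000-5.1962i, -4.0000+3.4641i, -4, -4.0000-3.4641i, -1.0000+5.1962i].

By linearity: DFT(2x + 3y) = 2·DFT(x) + 3·DFT(y)
= 2·[-2, 5.1962i, -5.0000-3.4641i, 0, -5.0000+3.4641i, -5.1962i] + 3·[-4, -1.0000-5.1962i, -4.0000+3.4641i, -4, -4.0000-3.4641i, -1.0000+5.1962i]

Computing element-wise:
Z[0] = 2·(-2) + 3·(-4) = -16
Z[1] = 2·(5.1962i) + 3·(-1.0000-5.1962i) = -3.0000-5.1962i
Z[2] = 2·(-5.0000-3.4641i) + 3·(-4.0000+3.4641i) = -22.0000+3.4641i
Z[3] = 2·(0) + 3·(-4) = -12
Z[4] = 2·(-5.0000+3.4641i) + 3·(-4.0000-3.4641i) = -22.0000-3.4641i
Z[5] = 2·(-5.1962i) + 3·(-1.0000+5.1962i) = -3.0000+5.1962i

DFT(2x + 3y) = 2·X + 3·Y = [-16, -3.0000-5.1962i, -22.0000+3.4641i, -12, -22.0000-3.4641i, -3.0000+5.1962i]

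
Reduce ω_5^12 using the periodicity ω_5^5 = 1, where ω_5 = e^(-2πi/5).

Since ω_5^5 = 1, powers reduce modulo 5.
12 mod 5 = 2
So ω_5^12 = ω_5^2 = e^(-2πi·2/5)

ω_5^12 = ω_5^2 = -0.8090-0.5878i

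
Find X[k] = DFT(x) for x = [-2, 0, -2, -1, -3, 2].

X[k] = Σ(n=0 to 5) x[n] · ω_6^(nk)
where ω_6 = e^(-2πi/6)

Computing each X[k]:
X[0] = -6
X[1] = 2.5000+0.8660i
X[2] = -1.5000+2.5981i
X[3] = -8
X[4] = -1.5000-2.5981i
X[5] = 2.5000-0.8660i

X = [-6, 2.5000+0.8660i, -1.5000+2.5981i, -8, -1.5000-2.5981i, 2.5000-0.8660i]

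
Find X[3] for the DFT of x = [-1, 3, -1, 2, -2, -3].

X[3] = Σ(n=0 to 5) x[n] · ω_6^(3n) where ω_6 = e^(-2πi/6)
= (-1)·ω_6^0 + (3)·ω_6^3 + (-1)·ω_6^6 + (2)·ω_6^9 + (-2)·ω_6^12 + (-3)·ω_6^15

X[3] = -6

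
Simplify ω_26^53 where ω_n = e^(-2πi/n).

Since ω_26^26 = 1, powers reduce modulo 26.
53 mod 26 = 1
So ω_26^53 = ω_26^1 = e^(-2πi·1/26)

ω_26^53 = ω_26^1 = 0.9709-0.2393i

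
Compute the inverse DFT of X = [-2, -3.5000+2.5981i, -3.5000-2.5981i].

x[n] = (1/3) Σ(k=0 to 2) X[k] · e^(2πikn/3)

Computing each x[n]:
x[0] = -3
x[1] = -1
x[2] = 2

x = [-3, -1, 2]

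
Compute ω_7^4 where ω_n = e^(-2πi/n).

ω_7^4 = e^(-2πi·4/7)
= cos(-2π·4/7) + i·sin(-2π·4/7)
= cos(-8π/7) + i·sin(-8π/7)

ω_7^4 = cos(-8π/7) + i·sin(-8π/7) = -0.9010+0.4339i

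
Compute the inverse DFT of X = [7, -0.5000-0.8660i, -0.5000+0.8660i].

x[n] = (1/3) Σ(k=0 to 2) X[k] · e^(2πikn/3)

Computing each x[n]:
x[0] = 2
x[1] = 3
x[2] = 2

x = [2, 3, 2]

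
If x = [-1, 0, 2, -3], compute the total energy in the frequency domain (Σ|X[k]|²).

Parseval: Σ|x[n]|² = (1/N)Σ|X[k]|², so Σ|X[k]|² = N·Σ|x[n]|² = 4·14.0000

Σ|X[k]|² = N·Σ|x[n]|² = 4·14.0000 = 56.0000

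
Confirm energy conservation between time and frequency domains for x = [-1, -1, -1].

Time domain:
Σ|x[n]|² = |-1|² + |-1|² + |-1|² = 3.0000

Frequency domain:
(1/3)Σ|X[k]|² = (1/3)(|-3|² + |0|² + |0|²) = (1/3)·9.0000 = 3.0000

Both sides agree, confirming Parseval's theorem.

Σ|x[n]|² = (1/N)Σ|X[k]|² = 3.0000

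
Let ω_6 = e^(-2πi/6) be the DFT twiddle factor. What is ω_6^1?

ω_6^1 = e^(-2πi·1/6)
= cos(-2π·1/6) + i·sin(-2π·1/6)
= cos(-2π/6) + i·sin(-2π/6)

ω_6^1 = cos(-2π/6) + i·sin(-2π/6) = 0.5000-0.8660i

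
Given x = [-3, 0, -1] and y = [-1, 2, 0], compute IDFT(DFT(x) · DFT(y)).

(x ⊛ y)[n] = Σ(m=0 to 2) x[m] · y[(n-m) mod 3]

Computing each output sample:
(x ⊛ y)[0] = 1
(x ⊛ y)[1] = -6
(x ⊛ y)[2] = 1

x ⊛ y = [1, -6, 1]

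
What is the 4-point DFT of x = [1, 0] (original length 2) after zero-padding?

Original 2-point DFT: [1, 1]
Zero-padded 4-point DFT provides frequency interpolation.

DFT_4([x, 0, ...]) = [1, 1, 1, 1]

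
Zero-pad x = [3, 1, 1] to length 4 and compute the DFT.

Original 3-point DFT: [5, 2, 2]
Zero-padded 4-point DFT provides frequency interpolation.

DFT_4([x, 0, ...]) = [5, 2-1i, 3, 2+1i]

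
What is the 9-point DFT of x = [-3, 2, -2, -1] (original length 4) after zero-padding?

Original 4-point DFT: [-4, -1-3i, -6, -1+3i]
Zero-padded 9-point DFT provides frequency interpolation.

DFT_9([x, 0, ...]) = [-4, -1.3152+1.5501i, -0.2733-2.1516i, -4.0000-3.4641i, -5.9115-1.1036i, -5.9115+1.1036i, -4.0000+3.4641i, -0.2733+2.1516i, -1.3152-1.5501i]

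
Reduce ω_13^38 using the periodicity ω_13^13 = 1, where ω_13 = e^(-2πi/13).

Since ω_13^13 = 1, powers reduce modulo 13.
38 mod 13 = 12
So ω_13^38 = ω_13^12 = e^(-2πi·12/13)

ω_13^38 = ω_13^12 = 0.8855+0.4647i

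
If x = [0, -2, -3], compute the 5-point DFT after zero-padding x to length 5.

Original 3-point DFT: [-5, 2.5000-0.8660i, 2.5000+0.8660i]
Zero-padded 5-point DFT provides frequency interpolation.

DFT_5([x, 0, ...]) = [-5, 1.8090+3.6655i, 0.6910-1.6776i, 0.6910+1.6776i, 1.8090-3.6655i]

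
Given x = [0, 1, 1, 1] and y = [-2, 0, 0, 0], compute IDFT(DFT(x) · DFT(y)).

(x ⊛ y)[n] = Σ(m=0 to 3) x[m] · y[(n-m) mod 4]

Computing each output sample:
(x ⊛ y)[0] = 0
(x ⊛ y)[1] = -2
(x ⊛ y)[2] = -2
(x ⊛ y)[3] = -2

x ⊛ y = [0, -2, -2, -2]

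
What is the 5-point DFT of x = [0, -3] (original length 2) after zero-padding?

Original 2-point DFT: [-3, 3]
Zero-padded 5-point DFT provides frequency interpolation.

DFT_5([x, 0, ...]) = [-3, -0.9271+2.8532i, 2.4271+1.7634i, 2.4271-1.7634i, -0.9271-2.8532i]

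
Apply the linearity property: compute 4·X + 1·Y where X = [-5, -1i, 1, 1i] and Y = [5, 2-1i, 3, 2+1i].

By linearity: DFT(4x + 1y) = 4·DFT(x) + 1·DFT(y)
= 4·[-5, -1i, 1, 1i] + 1·[5, 2-1i, 3, 2+1i]

Computing element-wise:
Z[0] = 4·(-5) + 1·(5) = -15
Z[1] = 4·(-1i) + 1·(2-1i) = 2-5i
Z[2] = 4·(1) + 1·(3) = 7
Z[3] = 4·(1i) + 1·(2+1i) = 2+5i

DFT(4x + 1y) = 4·X + 1·Y = [-15, 2-5i, 7, 2+5i]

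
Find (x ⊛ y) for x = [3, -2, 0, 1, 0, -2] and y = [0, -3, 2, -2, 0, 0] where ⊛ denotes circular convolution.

(x ⊛ y)[n] = Σ(m=0 to 5) x[m] · y[(n-m) mod 6]

Computing each output sample:
(x ⊛ y)[0] = 4
(x ⊛ y)[1] = -13
(x ⊛ y)[2] = 16
(x ⊛ y)[3] = -10
(x ⊛ y)[4] = 1
(x ⊛ y)[5] = 2

x ⊛ y = [4, -13, 16, -10, 1, 2]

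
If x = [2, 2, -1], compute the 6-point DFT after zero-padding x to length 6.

Original 3-point DFT: [3, 1.5000-2.5981i, 1.5000+2.5981i]
Zero-padded 6-point DFT provides frequency interpolation.

DFT_6([x, 0, ...]) = [3, 3.5000-0.8660i, 1.5000-2.5981i, -1, 1.5000+2.5981i, 3.5000+0.8660i]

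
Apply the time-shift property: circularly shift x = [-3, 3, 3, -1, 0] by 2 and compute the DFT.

Time shift by 2: X_shifted[k] = ω_5^(2k) · X[k]
Shifted x = [-1, 0, -3, 3, 3]

DFT(x[n-2]) = [2, -0.0729+6.3799i, -3.4271-3.9430i, -3.4271+3.9430i, -0.0729-6.3799i]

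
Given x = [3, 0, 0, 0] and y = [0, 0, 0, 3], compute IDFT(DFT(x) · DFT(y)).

(x ⊛ y)[n] = Σ(m=0 to 3) x[m] · y[(n-m) mod 4]

Computing each output sample:
(x ⊛ y)[0] = 0
(x ⊛ y)[1] = 0
(x ⊛ y)[2] = 0
(x ⊛ y)[3] = 9

x ⊛ y = [0, 0, 0, 9]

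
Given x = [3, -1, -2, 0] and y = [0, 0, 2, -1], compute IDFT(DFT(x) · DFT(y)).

(x ⊛ y)[n] = Σ(m=0 to 3) x[m] · y[(n-m) mod 4]

Computing each output sample:
(x ⊛ y)[0] = -3
(x ⊛ y)[1] = 2
(x ⊛ y)[2] = 6
(x ⊛ y)[3] = -5

x ⊛ y = [-3, 2, 6, -5]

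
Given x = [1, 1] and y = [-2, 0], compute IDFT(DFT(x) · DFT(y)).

(x ⊛ y)[n] = Σ(m=0 to 1) x[m] · y[(n-m) mod 2]

Computing each output sample:
(x ⊛ y)[0] = -2
(x ⊛ y)[1] = -2

x ⊛ y = [-2, -2]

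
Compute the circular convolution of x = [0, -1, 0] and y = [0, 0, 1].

(x ⊛ y)[n] = Σ(m=0 to 2) x[m] · y[(n-m) mod 3]

Computing each output sample:
(x ⊛ y)[0] = -1
(x ⊛ y)[1] = 0
(x ⊛ y)[2] = 0

x ⊛ y = [-1, 0, 0]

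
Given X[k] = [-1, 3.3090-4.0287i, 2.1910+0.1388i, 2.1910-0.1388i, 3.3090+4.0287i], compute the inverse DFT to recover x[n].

x[n] = (1/5) Σ(k=0 to 4) X[k] · e^(2πikn/5)

Computing each x[n]:
x[0] = 2
x[1] = 1
x[2] = 0
x[3] = -2
x[4] = -2

x = [2, 1, 0, -2, -2]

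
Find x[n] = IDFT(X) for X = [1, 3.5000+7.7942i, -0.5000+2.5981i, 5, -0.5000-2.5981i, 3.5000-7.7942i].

x[n] = (1/6) Σ(k=0 to 5) X[k] · e^(2πikn/6)

Computing each x[n]:
x[0] = 2
x[1] = -3
x[2] = -1
x[3] = -2
x[4] = 2
x[5] = 3

x = [2, -3, -1, -2, 2, 3]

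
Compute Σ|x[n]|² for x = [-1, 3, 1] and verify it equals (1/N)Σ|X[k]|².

Time domain:
Σ|x[n]|² = |-1|² + |3|² + |1|² = 11.0000

Frequency domain:
(1/3)Σ|X[k]|² = (1/3)(|3|² + |-3.0000-1.7321i|² + |-3.0000+1.7321i|²) = (1/3)·33.0000 = 11.0000

Both sides agree, confirming Parseval's theorem.

Σ|x[n]|² = (1/N)Σ|X[k]|² = 11.0000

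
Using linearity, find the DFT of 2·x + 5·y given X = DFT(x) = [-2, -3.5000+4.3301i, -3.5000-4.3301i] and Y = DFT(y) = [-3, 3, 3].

By linearity: DFT(2x + 5y) = 2·DFT(x) + 5·DFT(y)
= 2·[-2, -3.5000+4.3301i, -3.5000-4.3301i] + 5·[-3, 3, 3]

Computing element-wise:
Z[0] = 2·(-2) + 5·(-3) = -19
Z[1] = 2·(-3.5000+4.3301i) + 5·(3) = 8.0000+8.6602i
Z[2] = 2·(-3.5000-4.3301i) + 5·(3) = 8.0000-8.6602i

DFT(2x + 5y) = 2·X + 5·Y = [-19, 8.0000+8.6602i, 8.0000-8.6602i]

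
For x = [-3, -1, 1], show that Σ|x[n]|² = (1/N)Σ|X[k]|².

Time domain:
Σ|x[n]|² = |-3|² + |-1|² + |1|² = 11.0000

Frequency domain:
(1/3)Σ|X[k]|² = (1/3)(|-3|² + |-3.0000+1.7321i|² + |-3.0000-1.7321i|²) = (1/3)·33.0000 = 11.0000

Both sides agree, confirming Parseval's theorem.

Σ|x[n]|² = (1/N)Σ|X[k]|² = 11.0000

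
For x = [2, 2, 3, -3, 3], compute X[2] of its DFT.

X[2] = Σ(n=0 to 4) x[n] · ω_5^(2n) where ω_5 = e^(-2πi/5)
= (2)·ω_5^0 + (2)·ω_5^2 + (3)·ω_5^4 + (-3)·ω_5^6 + (3)·ω_5^8

X[2] = -2.0451+6.2941i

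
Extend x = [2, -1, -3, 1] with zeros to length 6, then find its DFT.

Original 4-point DFT: [-1, 5+2i, -1, 5-2i]
Zero-padded 6-point DFT provides frequency interpolation.

DFT_6([x, 0, ...]) = [-1, 2.0000+3.4641i, 5.0000-1.7321i, -1, 5.0000+1.7321i, 2.0000-3.4641i]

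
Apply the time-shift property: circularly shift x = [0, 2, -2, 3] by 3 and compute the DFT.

Time shift by 3: X_shifted[k] = ω_4^(3k) · X[k]
Shifted x = [2, -2, 3, 0]

DFT(x[n-3]) = [3, -1+2i, 7, -1-2i]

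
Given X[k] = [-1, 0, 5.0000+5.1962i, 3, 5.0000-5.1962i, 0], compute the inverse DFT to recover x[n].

x[n] = (1/6) Σ(k=0 to 5) X[k] · e^(2πikn/6)

Computing each x[n]:
x[0] = 2
x[1] = -3
x[2] = 1
x[3] = 1
x[4] = -2
x[5] = 0

x = [2, -3, 1, 1, -2, 0]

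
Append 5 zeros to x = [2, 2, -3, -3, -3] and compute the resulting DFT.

Original 5-point DFT: [-5, 6.5451-4.7553i, 0.9549-2.9389i, 0.9549+2.9389i, 6.5451+4.7553i]
Zero-padded 10-point DFT provides frequency interpolation.

DFT_10([x, 0, ...]) = [-5, 6.0451+6.2941i, 6.5451-4.7553i, 0.4549-2.5757i, 0.9549-2.9389i, -3, 0.9549+2.9389i, 0.4549+2.5757i, 6.5451+4.7553i, 6.0451-6.2941i]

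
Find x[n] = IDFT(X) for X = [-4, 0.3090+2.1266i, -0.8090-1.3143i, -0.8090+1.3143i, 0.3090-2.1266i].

x[n] = (1/5) Σ(k=0 to 4) X[k] · e^(2πikn/5)

Computing each x[n]:
x[0] = -1
x[1] = -1
x[2] = -2
x[3] = 0
x[4] = 0

x = [-1, -1, -2, 0, 0]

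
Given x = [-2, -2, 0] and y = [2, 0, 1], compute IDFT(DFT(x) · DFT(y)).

(x ⊛ y)[n] = Σ(m=0 to 2) x[m] · y[(n-m) mod 3]

Computing each output sample:
(x ⊛ y)[0] = -6
(x ⊛ y)[1] = -4
(x ⊛ y)[2] = -2

x ⊛ y = [-6, -4, -2]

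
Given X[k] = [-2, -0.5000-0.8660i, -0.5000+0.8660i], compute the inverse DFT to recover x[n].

x[n] = (1/3) Σ(k=0 to 2) X[k] · e^(2πikn/3)

Computing each x[n]:
x[0] = -1
x[1] = 0
x[2] = -1

x = [-1, 0, -1]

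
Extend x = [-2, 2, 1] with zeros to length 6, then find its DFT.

Original 3-point DFT: [1, -3.5000-0.8660i, -3.5000+0.8660i]
Zero-padded 6-point DFT provides frequency interpolation.

DFT_6([x, 0, ...]) = [1, -1.5000-2.5981i, -3.5000-0.8660i, -3, -3.5000+0.8660i, -1.5000+2.5981i]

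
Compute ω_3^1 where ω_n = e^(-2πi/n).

ω_3^1 = e^(-2πi·1/3)
= cos(-2π·1/3) + i·sin(-2π·1/3)
= cos(-2π/3) + i·sin(-2π/3)

ω_3^1 = cos(-2π/3) + i·sin(-2π/3) = -0.5000-0.8660i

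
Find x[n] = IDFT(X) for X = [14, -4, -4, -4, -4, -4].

x[n] = (1/6) Σ(k=0 to 5) X[k] · e^(2πikn/6)

Computing each x[n]:
x[0] = -1
x[1] = 3
x[2] = 3
x[3] = 3
x[4] = 3
x[5] = 3

x = [-1, 3, 3, 3, 3, 3]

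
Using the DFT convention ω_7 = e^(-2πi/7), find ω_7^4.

ω_7^4 = e^(-2πi·4/7)
= cos(-2π·4/7) + i·sin(-2π·4/7)
= cos(-8π/7) + i·sin(-8π/7)

ω_7^4 = cos(-8π/7) + i·sin(-8π/7) = -0.9010+0.4339i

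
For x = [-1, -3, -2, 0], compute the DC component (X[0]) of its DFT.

X[0] = Σ(n=0 to 3) x[n] · ω_4^0 = Σ x[n]
= (-1) + (-3) + (-2) + (0)

X[0] = -6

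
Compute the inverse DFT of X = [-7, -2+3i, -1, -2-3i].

x[n] = (1/4) Σ(k=0 to 3) X[k] · e^(2πikn/4)

Computing each x[n]:
x[0] = -3
x[1] = -3
x[2] = -1
x[3] = 0

x = [-3, -3, -1, 0]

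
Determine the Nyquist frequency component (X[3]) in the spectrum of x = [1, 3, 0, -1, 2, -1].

X[3] = Σ(n=0 to 5) x[n] · ω_6^(3n) where ω_6 = e^(-2πi/6)
= (1)·ω_6^0 + (3)·ω_6^3 + (0)·ω_6^6 + (-1)·ω_6^9 + (2)·ω_6^12 + (-1)·ω_6^15

X[3] = 2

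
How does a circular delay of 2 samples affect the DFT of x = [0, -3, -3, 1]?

Time shift by 2: X_shifted[k] = ω_4^(2k) · X[k]
Shifted x = [-3, 1, 0, -3]

DFT(x[n-2]) = [-5, -3-4i, -1, -3+4i]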